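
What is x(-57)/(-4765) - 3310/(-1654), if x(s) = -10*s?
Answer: 1482937/788131 ≈ 1.8816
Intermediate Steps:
x(-57)/(-4765) - 3310/(-1654) = -10*(-57)/(-4765) - 3310/(-1654) = 570*(-1/4765) - 3310*(-1/1654) = -114/953 + 1655/827 = 1482937/788131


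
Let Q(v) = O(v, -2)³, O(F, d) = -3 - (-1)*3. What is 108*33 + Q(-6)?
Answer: 3564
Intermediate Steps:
O(F, d) = 0 (O(F, d) = -3 - 1*(-3) = -3 + 3 = 0)
Q(v) = 0 (Q(v) = 0³ = 0)
108*33 + Q(-6) = 108*33 + 0 = 3564 + 0 = 3564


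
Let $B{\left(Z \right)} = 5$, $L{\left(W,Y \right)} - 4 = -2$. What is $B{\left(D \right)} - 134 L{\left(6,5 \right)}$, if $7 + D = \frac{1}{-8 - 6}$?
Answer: $-263$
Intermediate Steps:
$L{\left(W,Y \right)} = 2$ ($L{\left(W,Y \right)} = 4 - 2 = 2$)
$D = - \frac{99}{14}$ ($D = -7 + \frac{1}{-8 - 6} = -7 + \frac{1}{-14} = -7 - \frac{1}{14} = - \frac{99}{14} \approx -7.0714$)
$B{\left(D \right)} - 134 L{\left(6,5 \right)} = 5 - 268 = -263$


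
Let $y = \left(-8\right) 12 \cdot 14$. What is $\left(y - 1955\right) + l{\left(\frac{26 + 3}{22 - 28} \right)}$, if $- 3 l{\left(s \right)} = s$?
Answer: $- \frac{59353}{18} \approx -3297.4$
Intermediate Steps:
$l{\left(s \right)} = - \frac{s}{3}$
$y = -1344$ ($y = \left(-96\right) 14 = -1344$)
$\left(y - 1955\right) + l{\left(\frac{26 + 3}{22 - 28} \right)} = \left(-1344 - 1955\right) - \frac{\left(26 + 3\right) \frac{1}{22 - 28}}{3} = -3299 - \frac{29 \frac{1}{-6}}{3} = -3299 - \frac{29 \left(- \frac{1}{6}\right)}{3} = -3299 - - \frac{29}{18} = -3299 + \frac{29}{18} = - \frac{59353}{18}$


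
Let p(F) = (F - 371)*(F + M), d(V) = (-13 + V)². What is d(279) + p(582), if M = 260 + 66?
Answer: 262344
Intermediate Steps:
M = 326
p(F) = (-371 + F)*(326 + F) (p(F) = (F - 371)*(F + 326) = (-371 + F)*(326 + F))
d(279) + p(582) = (-13 + 279)² + (-120946 + 582² - 45*582) = 266² + (-120946 + 338724 - 26190) = 70756 + 191588 = 262344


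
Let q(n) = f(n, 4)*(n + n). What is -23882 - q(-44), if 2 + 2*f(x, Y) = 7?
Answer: -23662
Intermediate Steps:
f(x, Y) = 5/2 (f(x, Y) = -1 + (½)*7 = -1 + 7/2 = 5/2)
q(n) = 5*n (q(n) = 5*(n + n)/2 = 5*(2*n)/2 = 5*n)
-23882 - q(-44) = -23882 - 5*(-44) = -23882 - 1*(-220) = -23882 + 220 = -23662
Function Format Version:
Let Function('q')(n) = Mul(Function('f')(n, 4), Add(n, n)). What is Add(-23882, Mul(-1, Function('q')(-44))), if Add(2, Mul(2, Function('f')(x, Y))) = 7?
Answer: -23662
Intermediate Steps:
Function('f')(x, Y) = Rational(5, 2) (Function('f')(x, Y) = Add(-1, Mul(Rational(1, 2), 7)) = Add(-1, Rational(7, 2)) = Rational(5, 2))
Function('q')(n) = Mul(5, n) (Function('q')(n) = Mul(Rational(5, 2), Add(n, n)) = Mul(Rational(5, 2), Mul(2, n)) = Mul(5, n))
Add(-23882, Mul(-1, Function('q')(-44))) = Add(-23882, Mul(-1, Mul(5, -44))) = Add(-23882, Mul(-1, -220)) = Add(-23882, 220) = -23662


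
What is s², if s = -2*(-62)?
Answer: 15376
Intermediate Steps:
s = 124
s² = 124² = 15376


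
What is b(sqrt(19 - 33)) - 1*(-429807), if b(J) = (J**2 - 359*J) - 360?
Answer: 429433 - 359*I*sqrt(14) ≈ 4.2943e+5 - 1343.3*I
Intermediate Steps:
b(J) = -360 + J**2 - 359*J
b(sqrt(19 - 33)) - 1*(-429807) = (-360 + (sqrt(19 - 33))**2 - 359*sqrt(19 - 33)) - 1*(-429807) = (-360 + (sqrt(-14))**2 - 359*I*sqrt(14)) + 429807 = (-360 + (I*sqrt(14))**2 - 359*I*sqrt(14)) + 429807 = (-360 - 14 - 359*I*sqrt(14)) + 429807 = (-374 - 359*I*sqrt(14)) + 429807 = 429433 - 359*I*sqrt(14)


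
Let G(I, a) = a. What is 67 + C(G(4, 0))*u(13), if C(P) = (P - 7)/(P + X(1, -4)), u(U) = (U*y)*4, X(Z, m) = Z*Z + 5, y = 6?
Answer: -297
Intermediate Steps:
X(Z, m) = 5 + Z² (X(Z, m) = Z² + 5 = 5 + Z²)
u(U) = 24*U (u(U) = (U*6)*4 = (6*U)*4 = 24*U)
C(P) = (-7 + P)/(6 + P) (C(P) = (P - 7)/(P + (5 + 1²)) = (-7 + P)/(P + (5 + 1)) = (-7 + P)/(P + 6) = (-7 + P)/(6 + P))
67 + C(G(4, 0))*u(13) = 67 + ((-7 + 0)/(6 + 0))*(24*13) = 67 + (-7/6)*312 = 67 + ((⅙)*(-7))*312 = 67 - 7/6*312 = 67 - 364 = -297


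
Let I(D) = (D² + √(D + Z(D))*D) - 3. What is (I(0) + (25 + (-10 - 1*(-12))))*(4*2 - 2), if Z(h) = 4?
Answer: 144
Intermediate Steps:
I(D) = -3 + D² + D*√(4 + D) (I(D) = (D² + √(D + 4)*D) - 3 = (D² + √(4 + D)*D) - 3 = (D² + D*√(4 + D)) - 3 = -3 + D² + D*√(4 + D))
(I(0) + (25 + (-10 - 1*(-12))))*(4*2 - 2) = ((-3 + 0² + 0*√(4 + 0)) + (25 + (-10 - 1*(-12))))*(4*2 - 2) = ((-3 + 0 + 0*√4) + (25 + (-10 + 12)))*(8 - 2) = ((-3 + 0 + 0*2) + (25 + 2))*6 = ((-3 + 0 + 0) + 27)*6 = (-3 + 27)*6 = 24*6 = 144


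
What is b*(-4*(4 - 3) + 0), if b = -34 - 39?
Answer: 292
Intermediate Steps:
b = -73
b*(-4*(4 - 3) + 0) = -73*(-4*(4 - 3) + 0) = -73*(-4*1 + 0) = -73*(-4 + 0) = -73*(-4) = 292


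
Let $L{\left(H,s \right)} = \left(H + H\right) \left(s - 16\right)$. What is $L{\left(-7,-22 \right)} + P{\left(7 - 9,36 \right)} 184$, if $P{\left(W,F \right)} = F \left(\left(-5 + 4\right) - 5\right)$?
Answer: $-39212$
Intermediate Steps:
$L{\left(H,s \right)} = 2 H \left(-16 + s\right)$
$P{\left(W,F \right)} = - 6 F$ ($P{\left(W,F \right)} = F \left(-1 - 5\right) = F \left(-6\right) = - 6 F$)
$L{\left(-7,-22 \right)} + P{\left(7 - 9,36 \right)} 184 = 2 \left(-7\right) \left(-16 - 22\right) + \left(-6\right) 36 \cdot 184 = 2 \left(-7\right) \left(-38\right) - 39744 = 532 - 39744 = -39212$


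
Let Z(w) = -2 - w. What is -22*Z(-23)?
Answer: -462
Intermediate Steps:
-22*Z(-23) = -22*(-2 - 1*(-23)) = -22*(-2 + 23) = -22*21 = -462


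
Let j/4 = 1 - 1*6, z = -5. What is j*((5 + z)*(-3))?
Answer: 0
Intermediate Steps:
j = -20 (j = 4*(1 - 1*6) = 4*(1 - 6) = 4*(-5) = -20)
j*((5 + z)*(-3)) = -20*(5 - 5)*(-3) = -0*(-3) = -20*0 = 0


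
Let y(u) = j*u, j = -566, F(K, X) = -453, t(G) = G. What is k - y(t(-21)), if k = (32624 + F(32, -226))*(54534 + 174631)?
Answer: 7372455329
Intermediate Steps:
k = 7372467215 (k = (32624 - 453)*(54534 + 174631) = 32171*229165 = 7372467215)
y(u) = -566*u
k - y(t(-21)) = 7372467215 - (-566)*(-21) = 7372467215 - 1*11886 = 7372467215 - 11886 = 7372455329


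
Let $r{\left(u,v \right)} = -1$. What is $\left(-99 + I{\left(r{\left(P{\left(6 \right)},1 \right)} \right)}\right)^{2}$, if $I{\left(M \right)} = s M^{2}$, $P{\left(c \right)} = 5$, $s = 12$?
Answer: $7569$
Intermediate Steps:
$I{\left(M \right)} = 12 M^{2}$
$\left(-99 + I{\left(r{\left(P{\left(6 \right)},1 \right)} \right)}\right)^{2} = \left(-99 + 12 \left(-1\right)^{2}\right)^{2} = \left(-99 + 12 \cdot 1\right)^{2} = \left(-99 + 12\right)^{2} = \left(-87\right)^{2} = 7569$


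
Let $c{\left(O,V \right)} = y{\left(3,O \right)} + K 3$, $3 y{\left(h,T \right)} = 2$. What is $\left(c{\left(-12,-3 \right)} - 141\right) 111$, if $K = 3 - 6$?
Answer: $-16576$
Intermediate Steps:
$y{\left(h,T \right)} = \frac{2}{3}$ ($y{\left(h,T \right)} = \frac{1}{3} \cdot 2 = \frac{2}{3}$)
$K = -3$ ($K = 3 - 6 = -3$)
$c{\left(O,V \right)} = - \frac{25}{3}$ ($c{\left(O,V \right)} = \frac{2}{3} - 9 = - \frac{25}{3}$)
$\left(c{\left(-12,-3 \right)} - 141\right) 111 = \left(- \frac{25}{3} - 141\right) 111 = \left(- \frac{448}{3}\right) 111 = -16576$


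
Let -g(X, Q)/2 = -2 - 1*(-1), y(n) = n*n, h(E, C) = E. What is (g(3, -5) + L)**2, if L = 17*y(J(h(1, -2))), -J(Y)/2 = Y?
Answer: 4900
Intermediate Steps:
J(Y) = -2*Y
y(n) = n**2
g(X, Q) = 2 (g(X, Q) = -2*(-2 - 1*(-1)) = -2*(-2 + 1) = -2*(-1) = 2)
L = 68 (L = 17*(-2*1)**2 = 17*(-2)**2 = 17*4 = 68)
(g(3, -5) + L)**2 = (2 + 68)**2 = 70**2 = 4900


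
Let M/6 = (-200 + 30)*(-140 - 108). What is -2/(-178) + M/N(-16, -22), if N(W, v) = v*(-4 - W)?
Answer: -938049/979 ≈ -958.17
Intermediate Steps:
M = 252960 (M = 6*((-200 + 30)*(-140 - 108)) = 6*(-170*(-248)) = 6*42160 = 252960)
-2/(-178) + M/N(-16, -22) = -2/(-178) + 252960/((-1*(-22)*(4 - 16))) = -2*(-1/178) + 252960/((-1*(-22)*(-12))) = 1/89 + 252960/(-264) = 1/89 + 252960*(-1/264) = 1/89 - 10540/11 = -938049/979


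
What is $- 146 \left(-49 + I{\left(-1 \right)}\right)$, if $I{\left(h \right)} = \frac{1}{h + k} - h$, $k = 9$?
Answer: $\frac{27959}{4} \approx 6989.8$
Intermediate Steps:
$I{\left(h \right)} = \frac{1}{9 + h} - h$ ($I{\left(h \right)} = \frac{1}{h + 9} - h = \frac{1}{9 + h} - h$)
$- 146 \left(-49 + I{\left(-1 \right)}\right) = - 146 \left(-49 + \frac{1 - \left(-1\right)^{2} - -9}{9 - 1}\right) = - 146 \left(-49 + \frac{1 - 1 + 9}{8}\right) = - 146 \left(-49 + \frac{1}{8} \cdot 9\right) = - 146 \left(-49 + \frac{9}{8}\right) = \left(-146\right) \left(- \frac{383}{8}\right) = \frac{27959}{4}$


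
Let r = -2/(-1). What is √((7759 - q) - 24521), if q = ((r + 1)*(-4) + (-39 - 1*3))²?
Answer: I*√19678 ≈ 140.28*I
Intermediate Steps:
r = 2 (r = -2*(-1) = 2)
q = 2916 (q = ((2 + 1)*(-4) + (-39 - 1*3))² = (3*(-4) + (-39 - 3))² = (-12 - 42)² = (-54)² = 2916)
√((7759 - q) - 24521) = √((7759 - 1*2916) - 24521) = √((7759 - 2916) - 24521) = √(4843 - 24521) = √(-19678) = I*√19678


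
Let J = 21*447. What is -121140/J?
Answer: -13460/1043 ≈ -12.905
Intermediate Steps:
J = 9387
-121140/J = -121140/9387 = -121140*1/9387 = -13460/1043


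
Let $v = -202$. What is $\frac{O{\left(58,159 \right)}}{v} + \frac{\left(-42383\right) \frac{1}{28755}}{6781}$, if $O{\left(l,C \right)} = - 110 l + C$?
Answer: $\frac{1213009640389}{39387506310} \approx 30.797$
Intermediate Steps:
$O{\left(l,C \right)} = C - 110 l$
$\frac{O{\left(58,159 \right)}}{v} + \frac{\left(-42383\right) \frac{1}{28755}}{6781} = \frac{159 - 6380}{-202} + \frac{\left(-42383\right) \frac{1}{28755}}{6781} = \left(159 - 6380\right) \left(- \frac{1}{202}\right) + \left(-42383\right) \frac{1}{28755} \cdot \frac{1}{6781} = \left(-6221\right) \left(- \frac{1}{202}\right) - \frac{42383}{194987655} = \frac{6221}{202} - \frac{42383}{194987655} = \frac{1213009640389}{39387506310}$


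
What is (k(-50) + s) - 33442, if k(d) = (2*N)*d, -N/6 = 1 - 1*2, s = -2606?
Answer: -36648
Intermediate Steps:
N = 6 (N = -6*(1 - 1*2) = -6*(1 - 2) = -6*(-1) = 6)
k(d) = 12*d (k(d) = (2*6)*d = 12*d)
(k(-50) + s) - 33442 = (12*(-50) - 2606) - 33442 = (-600 - 2606) - 33442 = -3206 - 33442 = -36648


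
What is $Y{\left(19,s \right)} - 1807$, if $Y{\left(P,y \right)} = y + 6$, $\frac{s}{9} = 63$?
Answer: $-1234$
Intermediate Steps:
$s = 567$ ($s = 9 \cdot 63 = 567$)
$Y{\left(P,y \right)} = 6 + y$
$Y{\left(19,s \right)} - 1807 = \left(6 + 567\right) - 1807 = 573 - 1807 = -1234$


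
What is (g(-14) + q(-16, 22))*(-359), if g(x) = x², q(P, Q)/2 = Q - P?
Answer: -97648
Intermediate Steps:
q(P, Q) = -2*P + 2*Q (q(P, Q) = 2*(Q - P) = -2*P + 2*Q)
(g(-14) + q(-16, 22))*(-359) = ((-14)² + (-2*(-16) + 2*22))*(-359) = (196 + (32 + 44))*(-359) = (196 + 76)*(-359) = 272*(-359) = -97648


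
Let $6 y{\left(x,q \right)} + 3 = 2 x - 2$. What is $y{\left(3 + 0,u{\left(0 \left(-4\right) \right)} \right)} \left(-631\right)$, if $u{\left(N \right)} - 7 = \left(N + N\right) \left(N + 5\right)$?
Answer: $- \frac{631}{6} \approx -105.17$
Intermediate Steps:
$u{\left(N \right)} = 7 + 2 N \left(5 + N\right)$ ($u{\left(N \right)} = 7 + \left(N + N\right) \left(N + 5\right) = 7 + 2 N \left(5 + N\right)$)
$y{\left(x,q \right)} = - \frac{5}{6} + \frac{x}{3}$ ($y{\left(x,q \right)} = - \frac{1}{2} + \frac{2 x - 2}{6} = - \frac{1}{2} + \frac{-2 + 2 x}{6} = - \frac{1}{2} + \left(- \frac{1}{3} + \frac{x}{3}\right) = - \frac{5}{6} + \frac{x}{3}$)
$y{\left(3 + 0,u{\left(0 \left(-4\right) \right)} \right)} \left(-631\right) = \left(- \frac{5}{6} + \frac{3 + 0}{3}\right) \left(-631\right) = \left(- \frac{5}{6} + \frac{1}{3} \cdot 3\right) \left(-631\right) = \left(- \frac{5}{6} + 1\right) \left(-631\right) = \frac{1}{6} \left(-631\right) = - \frac{631}{6}$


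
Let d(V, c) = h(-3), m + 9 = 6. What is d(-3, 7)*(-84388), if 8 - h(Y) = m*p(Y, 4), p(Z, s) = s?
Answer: -1687760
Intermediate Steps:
m = -3 (m = -9 + 6 = -3)
h(Y) = 20 (h(Y) = 8 - (-3)*4 = 8 - 1*(-12) = 8 + 12 = 20)
d(V, c) = 20
d(-3, 7)*(-84388) = 20*(-84388) = -1687760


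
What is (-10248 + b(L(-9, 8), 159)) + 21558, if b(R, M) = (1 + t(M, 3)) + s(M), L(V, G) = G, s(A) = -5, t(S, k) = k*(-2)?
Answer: 11300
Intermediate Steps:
t(S, k) = -2*k
b(R, M) = -10 (b(R, M) = (1 - 2*3) - 5 = (1 - 6) - 5 = -5 - 5 = -10)
(-10248 + b(L(-9, 8), 159)) + 21558 = (-10248 - 10) + 21558 = -10258 + 21558 = 11300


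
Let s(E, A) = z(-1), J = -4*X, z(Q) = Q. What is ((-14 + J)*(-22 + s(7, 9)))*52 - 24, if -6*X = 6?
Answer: 11936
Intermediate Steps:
X = -1 (X = -⅙*6 = -1)
J = 4 (J = -4*(-1) = 4)
s(E, A) = -1
((-14 + J)*(-22 + s(7, 9)))*52 - 24 = ((-14 + 4)*(-22 - 1))*52 - 24 = -10*(-23)*52 - 24 = 230*52 - 24 = 11960 - 24 = 11936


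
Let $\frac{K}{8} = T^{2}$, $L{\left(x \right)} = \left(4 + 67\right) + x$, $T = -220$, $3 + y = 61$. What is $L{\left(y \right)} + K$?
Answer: $387329$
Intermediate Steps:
$y = 58$ ($y = -3 + 61 = 58$)
$L{\left(x \right)} = 71 + x$
$K = 387200$ ($K = 8 \left(-220\right)^{2} = 8 \cdot 48400 = 387200$)
$L{\left(y \right)} + K = \left(71 + 58\right) + 387200 = 129 + 387200 = 387329$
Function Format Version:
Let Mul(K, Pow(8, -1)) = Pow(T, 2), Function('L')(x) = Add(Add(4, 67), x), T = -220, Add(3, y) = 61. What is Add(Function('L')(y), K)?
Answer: 387329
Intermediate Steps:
y = 58 (y = Add(-3, 61) = 58)
Function('L')(x) = Add(71, x)
K = 387200 (K = Mul(8, Pow(-220, 2)) = Mul(8, 48400) = 387200)
Add(Function('L')(y), K) = Add(Add(71, 58), 387200) = Add(129, 387200) = 387329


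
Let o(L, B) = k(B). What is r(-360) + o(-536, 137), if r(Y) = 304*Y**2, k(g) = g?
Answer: 39398537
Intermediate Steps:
o(L, B) = B
r(-360) + o(-536, 137) = 304*(-360)**2 + 137 = 304*129600 + 137 = 39398400 + 137 = 39398537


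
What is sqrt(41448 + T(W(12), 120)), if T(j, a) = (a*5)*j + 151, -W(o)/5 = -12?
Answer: sqrt(77599) ≈ 278.57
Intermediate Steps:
W(o) = 60 (W(o) = -5*(-12) = 60)
T(j, a) = 151 + 5*a*j (T(j, a) = (5*a)*j + 151 = 5*a*j + 151 = 151 + 5*a*j)
sqrt(41448 + T(W(12), 120)) = sqrt(41448 + (151 + 5*120*60)) = sqrt(41448 + (151 + 36000)) = sqrt(41448 + 36151) = sqrt(77599)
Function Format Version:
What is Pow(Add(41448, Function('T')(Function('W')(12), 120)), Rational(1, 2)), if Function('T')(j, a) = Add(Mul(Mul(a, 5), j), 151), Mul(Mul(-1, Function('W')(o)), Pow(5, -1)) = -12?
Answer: Pow(77599, Rational(1, 2)) ≈ 278.57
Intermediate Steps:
Function('W')(o) = 60 (Function('W')(o) = Mul(-5, -12) = 60)
Function('T')(j, a) = Add(151, Mul(5, a, j)) (Function('T')(j, a) = Add(Mul(Mul(5, a), j), 151) = Add(Mul(5, a, j), 151) = Add(151, Mul(5, a, j)))
Pow(Add(41448, Function('T')(Function('W')(12), 120)), Rational(1, 2)) = Pow(Add(41448, Add(151, Mul(5, 120, 60))), Rational(1, 2)) = Pow(Add(41448, Add(151, 36000)), Rational(1, 2)) = Pow(Add(41448, 36151), Rational(1, 2)) = Pow(77599, Rational(1, 2))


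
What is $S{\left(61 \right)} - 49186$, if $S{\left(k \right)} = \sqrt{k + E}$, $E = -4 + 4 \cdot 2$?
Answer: $-49186 + \sqrt{65} \approx -49178.0$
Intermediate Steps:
$E = 4$ ($E = -4 + 8 = 4$)
$S{\left(k \right)} = \sqrt{4 + k}$ ($S{\left(k \right)} = \sqrt{k + 4} = \sqrt{4 + k}$)
$S{\left(61 \right)} - 49186 = \sqrt{4 + 61} - 49186 = \sqrt{65} - 49186 = -49186 + \sqrt{65}$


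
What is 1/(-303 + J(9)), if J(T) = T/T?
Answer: -1/302 ≈ -0.0033113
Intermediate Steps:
J(T) = 1
1/(-303 + J(9)) = 1/(-303 + 1) = 1/(-302) = -1/302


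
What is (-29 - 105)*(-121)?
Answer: 16214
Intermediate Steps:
(-29 - 105)*(-121) = -134*(-121) = 16214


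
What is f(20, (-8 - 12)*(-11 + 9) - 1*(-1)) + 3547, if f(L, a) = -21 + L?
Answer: 3546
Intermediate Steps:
f(20, (-8 - 12)*(-11 + 9) - 1*(-1)) + 3547 = (-21 + 20) + 3547 = -1 + 3547 = 3546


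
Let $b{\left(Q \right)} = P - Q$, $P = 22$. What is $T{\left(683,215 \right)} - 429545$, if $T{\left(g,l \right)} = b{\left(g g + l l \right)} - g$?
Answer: $-942920$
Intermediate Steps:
$b{\left(Q \right)} = 22 - Q$
$T{\left(g,l \right)} = 22 - g - g^{2} - l^{2}$ ($T{\left(g,l \right)} = \left(22 - \left(g g + l l\right)\right) - g = \left(22 - \left(g^{2} + l^{2}\right)\right) - g = \left(22 - g^{2} - l^{2}\right) - g = 22 - g - g^{2} - l^{2}$)
$T{\left(683,215 \right)} - 429545 = \left(22 - 683 - 683^{2} - 215^{2}\right) - 429545 = \left(22 - 683 - 466489 - 46225\right) - 429545 = -513375 - 429545 = -942920$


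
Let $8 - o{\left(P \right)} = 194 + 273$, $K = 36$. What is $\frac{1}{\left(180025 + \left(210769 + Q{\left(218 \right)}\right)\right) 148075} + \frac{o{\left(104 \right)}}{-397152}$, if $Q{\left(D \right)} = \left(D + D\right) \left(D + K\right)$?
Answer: $\frac{1893763625489}{1638588241018400} \approx 0.0011557$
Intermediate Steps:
$Q{\left(D \right)} = 2 D \left(36 + D\right)$ ($Q{\left(D \right)} = \left(D + D\right) \left(D + 36\right) = 2 D \left(36 + D\right)$)
$o{\left(P \right)} = -459$ ($o{\left(P \right)} = 8 - \left(194 + 273\right) = 8 - 467 = -459$)
$\frac{1}{\left(180025 + \left(210769 + Q{\left(218 \right)}\right)\right) 148075} + \frac{o{\left(104 \right)}}{-397152} = \frac{1}{\left(180025 + \left(210769 + 2 \cdot 218 \left(36 + 218\right)\right)\right) 148075} - \frac{459}{-397152} = \frac{1}{180025 + \left(210769 + 2 \cdot 218 \cdot 254\right)} \frac{1}{148075} - - \frac{51}{44128} = \frac{1}{180025 + \left(210769 + 110744\right)} \frac{1}{148075} + \frac{51}{44128} = \frac{1}{180025 + 321513} \cdot \frac{1}{148075} + \frac{51}{44128} = \frac{1}{501538} \cdot \frac{1}{148075} + \frac{51}{44128} = \frac{1}{74265239350} + \frac{51}{44128} = \frac{1893763625489}{1638588241018400}$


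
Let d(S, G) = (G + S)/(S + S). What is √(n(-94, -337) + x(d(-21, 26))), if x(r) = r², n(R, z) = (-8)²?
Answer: √112921/42 ≈ 8.0009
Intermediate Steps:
n(R, z) = 64
d(S, G) = (G + S)/(2*S) (d(S, G) = (G + S)/((2*S)) = (G + S)*(1/(2*S)) = (G + S)/(2*S))
√(n(-94, -337) + x(d(-21, 26))) = √(64 + ((½)*(26 - 21)/(-21))²) = √(64 + ((½)*(-1/21)*5)²) = √(64 + (-5/42)²) = √(64 + 25/1764) = √(112921/1764) = √112921/42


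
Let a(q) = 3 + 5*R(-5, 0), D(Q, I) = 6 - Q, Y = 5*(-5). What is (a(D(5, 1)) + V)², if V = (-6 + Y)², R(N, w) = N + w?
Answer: 881721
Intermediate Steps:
Y = -25
V = 961 (V = (-6 - 25)² = (-31)² = 961)
a(q) = -22 (a(q) = 3 + 5*(-5 + 0) = 3 + 5*(-5) = 3 - 25 = -22)
(a(D(5, 1)) + V)² = (-22 + 961)² = 939² = 881721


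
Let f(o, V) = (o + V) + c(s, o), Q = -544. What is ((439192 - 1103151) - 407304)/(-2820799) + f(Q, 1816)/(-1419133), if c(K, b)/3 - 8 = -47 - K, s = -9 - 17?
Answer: 1516786629812/4003088947267 ≈ 0.37890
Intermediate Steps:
s = -26
c(K, b) = -117 - 3*K (c(K, b) = 24 + 3*(-47 - K) = 24 + (-141 - 3*K) = -117 - 3*K)
f(o, V) = -39 + V + o (f(o, V) = (o + V) + (-117 - 3*(-26)) = (V + o) + (-117 + 78) = (V + o) - 39 = -39 + V + o)
((439192 - 1103151) - 407304)/(-2820799) + f(Q, 1816)/(-1419133) = ((439192 - 1103151) - 407304)/(-2820799) + (-39 + 1816 - 544)/(-1419133) = (-663959 - 407304)*(-1/2820799) + 1233*(-1/1419133) = -1071263*(-1/2820799) - 1233/1419133 = 1071263/2820799 - 1233/1419133 = 1516786629812/4003088947267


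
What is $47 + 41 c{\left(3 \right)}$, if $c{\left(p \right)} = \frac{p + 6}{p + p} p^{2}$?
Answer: $\frac{1201}{2} \approx 600.5$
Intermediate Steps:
$c{\left(p \right)} = \frac{p \left(6 + p\right)}{2}$ ($c{\left(p \right)} = \frac{6 + p}{2 p} p^{2} = \frac{p \left(6 + p\right)}{2}$)
$47 + 41 c{\left(3 \right)} = 47 + 41 \cdot \frac{1}{2} \cdot 3 \left(6 + 3\right) = 47 + 41 \cdot \frac{1}{2} \cdot 3 \cdot 9 = 47 + 41 \cdot \frac{27}{2} = 47 + \frac{1107}{2} = \frac{1201}{2}$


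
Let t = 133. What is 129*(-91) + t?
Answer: -11606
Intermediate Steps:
129*(-91) + t = 129*(-91) + 133 = -11739 + 133 = -11606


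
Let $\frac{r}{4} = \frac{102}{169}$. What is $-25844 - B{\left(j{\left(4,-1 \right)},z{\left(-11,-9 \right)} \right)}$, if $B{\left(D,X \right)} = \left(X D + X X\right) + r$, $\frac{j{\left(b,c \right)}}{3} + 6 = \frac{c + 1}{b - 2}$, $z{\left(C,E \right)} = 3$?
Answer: $- \frac{4360439}{169} \approx -25801.0$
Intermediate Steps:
$j{\left(b,c \right)} = -18 + \frac{3 \left(1 + c\right)}{-2 + b}$ ($j{\left(b,c \right)} = -18 + 3 \frac{c + 1}{b - 2} = -18 + 3 \frac{1 + c}{-2 + b} = -18 + \frac{3 \left(1 + c\right)}{-2 + b}$)
$r = \frac{408}{169}$ ($r = 4 \cdot \frac{102}{169} = \frac{408}{169} \approx 2.4142$)
$B{\left(D,X \right)} = \frac{408}{169} + X^{2} + D X$ ($B{\left(D,X \right)} = \left(X D + X X\right) + \frac{408}{169} = \left(D X + X^{2}\right) + \frac{408}{169} = \left(X^{2} + D X\right) + \frac{408}{169} = \frac{408}{169} + X^{2} + D X$)
$-25844 - B{\left(j{\left(4,-1 \right)},z{\left(-11,-9 \right)} \right)} = -25844 - \left(\frac{408}{169} + 3^{2} + \frac{3 \left(13 - 1 - 24\right)}{-2 + 4} \cdot 3\right) = -25844 - \left(\frac{408}{169} + 9 + \frac{3 \left(13 - 1 - 24\right)}{2} \cdot 3\right) = -25844 - \left(\frac{408}{169} + 9 + 3 \cdot \frac{1}{2} \left(-12\right) 3\right) = -25844 - \left(\frac{408}{169} + 9 - 54\right) = -25844 - - \frac{7197}{169} = -25844 + \frac{7197}{169} = - \frac{4360439}{169}$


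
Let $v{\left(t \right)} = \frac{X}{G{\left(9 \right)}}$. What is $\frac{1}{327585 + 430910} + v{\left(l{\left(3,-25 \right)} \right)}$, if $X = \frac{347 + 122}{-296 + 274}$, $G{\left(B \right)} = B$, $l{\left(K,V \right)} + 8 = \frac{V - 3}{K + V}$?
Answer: $- \frac{355733957}{150182010} \approx -2.3687$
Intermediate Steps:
$l{\left(K,V \right)} = -8 + \frac{-3 + V}{K + V}$ ($l{\left(K,V \right)} = -8 + \frac{V - 3}{K + V} = -8 + \frac{-3 + V}{K + V}$)
$X = - \frac{469}{22}$ ($X = \frac{469}{-22} = 469 \left(- \frac{1}{22}\right) = - \frac{469}{22} \approx -21.318$)
$v{\left(t \right)} = - \frac{469}{198}$ ($v{\left(t \right)} = - \frac{469}{22 \cdot 9} = \left(- \frac{469}{22}\right) \frac{1}{9} = - \frac{469}{198}$)
$\frac{1}{327585 + 430910} + v{\left(l{\left(3,-25 \right)} \right)} = \frac{1}{327585 + 430910} - \frac{469}{198} = \frac{1}{758495} - \frac{469}{198} = - \frac{355733957}{150182010}$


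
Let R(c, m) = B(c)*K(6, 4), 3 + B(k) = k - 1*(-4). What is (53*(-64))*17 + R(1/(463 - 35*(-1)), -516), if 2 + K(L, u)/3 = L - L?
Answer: -4786611/83 ≈ -57670.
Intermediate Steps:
K(L, u) = -6 (K(L, u) = -6 + 3*(L - L) = -6 + 3*0 = -6 + 0 = -6)
B(k) = 1 + k (B(k) = -3 + (k - 1*(-4)) = -3 + (k + 4) = -3 + (4 + k) = 1 + k)
R(c, m) = -6 - 6*c (R(c, m) = (1 + c)*(-6) = -6 - 6*c)
(53*(-64))*17 + R(1/(463 - 35*(-1)), -516) = (53*(-64))*17 + (-6 - 6/(463 - 35*(-1))) = -3392*17 + (-6 - 6/(463 + 35)) = -57664 + (-6 - 6/498) = -57664 + (-6 - 6*1/498) = -57664 + (-6 - 1/83) = -57664 - 499/83 = -4786611/83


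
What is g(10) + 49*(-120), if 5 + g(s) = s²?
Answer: -5785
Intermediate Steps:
g(s) = -5 + s²
g(10) + 49*(-120) = (-5 + 10²) + 49*(-120) = (-5 + 100) - 5880 = 95 - 5880 = -5785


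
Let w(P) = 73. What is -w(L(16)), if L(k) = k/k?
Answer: -73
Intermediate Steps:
L(k) = 1
-w(L(16)) = -1*73 = -73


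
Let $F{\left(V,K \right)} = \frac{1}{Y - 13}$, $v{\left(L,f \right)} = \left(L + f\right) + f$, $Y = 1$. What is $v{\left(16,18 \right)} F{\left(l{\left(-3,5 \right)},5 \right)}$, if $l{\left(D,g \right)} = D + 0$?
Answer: $- \frac{13}{3} \approx -4.3333$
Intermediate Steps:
$v{\left(L,f \right)} = L + 2 f$
$l{\left(D,g \right)} = D$
$F{\left(V,K \right)} = - \frac{1}{12}$ ($F{\left(V,K \right)} = \frac{1}{1 - 13} = \frac{1}{-12} = - \frac{1}{12}$)
$v{\left(16,18 \right)} F{\left(l{\left(-3,5 \right)},5 \right)} = \left(16 + 2 \cdot 18\right) \left(- \frac{1}{12}\right) = \left(16 + 36\right) \left(- \frac{1}{12}\right) = 52 \left(- \frac{1}{12}\right) = - \frac{13}{3}$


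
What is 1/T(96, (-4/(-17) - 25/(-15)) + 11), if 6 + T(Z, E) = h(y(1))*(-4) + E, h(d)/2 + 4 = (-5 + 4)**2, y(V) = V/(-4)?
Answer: 51/1576 ≈ 0.032360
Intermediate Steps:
y(V) = -V/4 (y(V) = V*(-1/4) = -V/4)
h(d) = -6 (h(d) = -8 + 2*(-5 + 4)**2 = -8 + 2*(-1)**2 = -8 + 2*1 = -8 + 2 = -6)
T(Z, E) = 18 + E (T(Z, E) = -6 + (-6*(-4) + E) = -6 + (24 + E) = 18 + E)
1/T(96, (-4/(-17) - 25/(-15)) + 11) = 1/(18 + ((-4/(-17) - 25/(-15)) + 11)) = 1/(18 + ((-4*(-1/17) - 25*(-1/15)) + 11)) = 1/(18 + ((4/17 + 5/3) + 11)) = 1/(18 + (97/51 + 11)) = 1/(18 + 658/51) = 1/(1576/51) = 51/1576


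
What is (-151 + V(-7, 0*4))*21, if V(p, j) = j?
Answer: -3171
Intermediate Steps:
(-151 + V(-7, 0*4))*21 = (-151 + 0*4)*21 = (-151 + 0)*21 = -151*21 = -3171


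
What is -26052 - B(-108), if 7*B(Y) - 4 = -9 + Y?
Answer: -182251/7 ≈ -26036.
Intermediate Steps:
B(Y) = -5/7 + Y/7 (B(Y) = 4/7 + (-9 + Y)/7 = 4/7 + (-9/7 + Y/7) = -5/7 + Y/7)
-26052 - B(-108) = -26052 - (-5/7 + (⅐)*(-108)) = -26052 - (-5/7 - 108/7) = -26052 - 1*(-113/7) = -26052 + 113/7 = -182251/7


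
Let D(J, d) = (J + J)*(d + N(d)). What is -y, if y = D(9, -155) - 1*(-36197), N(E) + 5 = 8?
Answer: -33461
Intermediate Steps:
N(E) = 3 (N(E) = -5 + 8 = 3)
D(J, d) = 2*J*(3 + d) (D(J, d) = (J + J)*(d + 3) = (2*J)*(3 + d) = 2*J*(3 + d))
y = 33461 (y = 2*9*(3 - 155) - 1*(-36197) = 2*9*(-152) + 36197 = -2736 + 36197 = 33461)
-y = -1*33461 = -33461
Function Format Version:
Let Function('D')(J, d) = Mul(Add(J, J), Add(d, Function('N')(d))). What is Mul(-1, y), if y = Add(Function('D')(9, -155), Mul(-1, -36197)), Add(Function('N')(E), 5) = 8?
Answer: -33461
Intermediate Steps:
Function('N')(E) = 3 (Function('N')(E) = Add(-5, 8) = 3)
Function('D')(J, d) = Mul(2, J, Add(3, d)) (Function('D')(J, d) = Mul(Add(J, J), Add(d, 3)) = Mul(Mul(2, J), Add(3, d)) = Mul(2, J, Add(3, d)))
y = 33461 (y = Add(Mul(2, 9, Add(3, -155)), Mul(-1, -36197)) = Add(Mul(2, 9, -152), 36197) = Add(-2736, 36197) = 33461)
Mul(-1, y) = Mul(-1, 33461) = -33461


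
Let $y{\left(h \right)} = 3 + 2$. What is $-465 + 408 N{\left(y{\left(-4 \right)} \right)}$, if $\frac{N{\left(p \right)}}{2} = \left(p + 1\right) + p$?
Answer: $8511$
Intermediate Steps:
$y{\left(h \right)} = 5$
$N{\left(p \right)} = 2 + 4 p$ ($N{\left(p \right)} = 2 \left(\left(p + 1\right) + p\right) = 2 \left(\left(1 + p\right) + p\right) = 2 \left(1 + 2 p\right) = 2 + 4 p$)
$-465 + 408 N{\left(y{\left(-4 \right)} \right)} = -465 + 408 \left(2 + 4 \cdot 5\right) = -465 + 408 \left(2 + 20\right) = -465 + 408 \cdot 22 = -465 + 8976 = 8511$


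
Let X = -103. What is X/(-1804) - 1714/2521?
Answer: -2832393/4547884 ≈ -0.62279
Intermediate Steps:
X/(-1804) - 1714/2521 = -103/(-1804) - 1714/2521 = -103*(-1/1804) - 1714*1/2521 = 103/1804 - 1714/2521 = -2832393/4547884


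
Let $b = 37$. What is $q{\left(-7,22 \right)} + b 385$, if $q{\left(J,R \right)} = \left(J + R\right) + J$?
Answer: $14253$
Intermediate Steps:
$q{\left(J,R \right)} = R + 2 J$
$q{\left(-7,22 \right)} + b 385 = \left(22 + 2 \left(-7\right)\right) + 37 \cdot 385 = \left(22 - 14\right) + 14245 = 8 + 14245 = 14253$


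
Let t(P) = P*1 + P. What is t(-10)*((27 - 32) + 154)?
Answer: -2980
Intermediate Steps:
t(P) = 2*P (t(P) = P + P = 2*P)
t(-10)*((27 - 32) + 154) = (2*(-10))*((27 - 32) + 154) = -20*(-5 + 154) = -20*149 = -2980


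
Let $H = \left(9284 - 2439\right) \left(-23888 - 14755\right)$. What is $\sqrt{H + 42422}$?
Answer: $i \sqrt{264468913} \approx 16263.0 i$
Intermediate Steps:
$H = -264511335$ ($H = 6845 \left(-38643\right) = -264511335$)
$\sqrt{H + 42422} = \sqrt{-264511335 + 42422} = \sqrt{-264468913} = i \sqrt{264468913}$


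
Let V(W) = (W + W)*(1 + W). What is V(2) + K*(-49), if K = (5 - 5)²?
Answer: 12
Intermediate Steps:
K = 0 (K = 0² = 0)
V(W) = 2*W*(1 + W) (V(W) = (2*W)*(1 + W) = 2*W*(1 + W))
V(2) + K*(-49) = 2*2*(1 + 2) + 0*(-49) = 2*2*3 + 0 = 12 + 0 = 12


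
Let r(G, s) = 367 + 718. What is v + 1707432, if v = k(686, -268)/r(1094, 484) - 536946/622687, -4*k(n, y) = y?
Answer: 1153566804249259/675615395 ≈ 1.7074e+6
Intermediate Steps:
k(n, y) = -y/4
r(G, s) = 1085
v = -540866381/675615395 (v = -¼*(-268)/1085 - 536946/622687 = 67*(1/1085) - 536946*1/622687 = 67/1085 - 536946/622687 = -540866381/675615395 ≈ -0.80055)
v + 1707432 = -540866381/675615395 + 1707432 = 1153566804249259/675615395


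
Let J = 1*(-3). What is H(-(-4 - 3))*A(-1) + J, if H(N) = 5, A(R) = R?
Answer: -8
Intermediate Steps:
J = -3
H(-(-4 - 3))*A(-1) + J = 5*(-1) - 3 = -5 - 3 = -8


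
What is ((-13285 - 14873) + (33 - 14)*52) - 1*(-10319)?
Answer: -16851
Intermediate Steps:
((-13285 - 14873) + (33 - 14)*52) - 1*(-10319) = (-28158 + 19*52) + 10319 = (-28158 + 988) + 10319 = -27170 + 10319 = -16851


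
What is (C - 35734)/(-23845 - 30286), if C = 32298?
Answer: 3436/54131 ≈ 0.063476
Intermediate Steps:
(C - 35734)/(-23845 - 30286) = (32298 - 35734)/(-23845 - 30286) = -3436/(-54131) = -3436*(-1/54131) = 3436/54131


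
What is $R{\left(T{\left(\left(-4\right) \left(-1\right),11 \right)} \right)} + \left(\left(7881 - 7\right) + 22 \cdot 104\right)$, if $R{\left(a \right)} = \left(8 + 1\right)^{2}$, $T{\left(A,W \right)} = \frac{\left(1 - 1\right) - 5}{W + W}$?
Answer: $10243$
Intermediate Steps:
$T{\left(A,W \right)} = - \frac{5}{2 W}$ ($T{\left(A,W \right)} = \frac{0 - 5}{2 W} = - 5 \frac{1}{2 W} = - \frac{5}{2 W}$)
$R{\left(a \right)} = 81$ ($R{\left(a \right)} = 9^{2} = 81$)
$R{\left(T{\left(\left(-4\right) \left(-1\right),11 \right)} \right)} + \left(\left(7881 - 7\right) + 22 \cdot 104\right) = 81 + \left(\left(7881 - 7\right) + 22 \cdot 104\right) = 81 + \left(7874 + 2288\right) = 81 + 10162 = 10243$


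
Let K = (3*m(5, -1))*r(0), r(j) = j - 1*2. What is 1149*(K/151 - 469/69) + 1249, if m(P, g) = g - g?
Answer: -150900/23 ≈ -6560.9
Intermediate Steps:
r(j) = -2 + j (r(j) = j - 2 = -2 + j)
m(P, g) = 0
K = 0 (K = (3*0)*(-2 + 0) = 0*(-2) = 0)
1149*(K/151 - 469/69) + 1249 = 1149*(0/151 - 469/69) + 1249 = 1149*(0*(1/151) - 469*1/69) + 1249 = 1149*(0 - 469/69) + 1249 = 1149*(-469/69) + 1249 = -179627/23 + 1249 = -150900/23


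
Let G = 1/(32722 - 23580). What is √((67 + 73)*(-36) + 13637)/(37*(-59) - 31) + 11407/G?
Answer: 104282794 - √8597/2214 ≈ 1.0428e+8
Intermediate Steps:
G = 1/9142 ≈ 0.00010939
√((67 + 73)*(-36) + 13637)/(37*(-59) - 31) + 11407/G = √((67 + 73)*(-36) + 13637)/(37*(-59) - 31) + 11407/(1/9142) = √(140*(-36) + 13637)/(-2183 - 31) + 11407*9142 = √(-5040 + 13637)/(-2214) + 104282794 = √8597*(-1/2214) + 104282794 = -√8597/2214 + 104282794 = 104282794 - √8597/2214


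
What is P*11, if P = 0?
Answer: 0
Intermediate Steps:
P*11 = 0*11 = 0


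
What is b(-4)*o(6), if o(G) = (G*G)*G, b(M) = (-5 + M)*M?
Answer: 7776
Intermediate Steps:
b(M) = M*(-5 + M)
o(G) = G³ (o(G) = G²*G = G³)
b(-4)*o(6) = -4*(-5 - 4)*6³ = -4*(-9)*216 = 36*216 = 7776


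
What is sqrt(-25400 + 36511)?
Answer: sqrt(11111) ≈ 105.41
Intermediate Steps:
sqrt(-25400 + 36511) = sqrt(11111)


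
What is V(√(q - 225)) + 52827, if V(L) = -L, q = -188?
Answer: 52827 - I*√413 ≈ 52827.0 - 20.322*I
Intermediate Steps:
V(√(q - 225)) + 52827 = -√(-188 - 225) + 52827 = -√(-413) + 52827 = -I*√413 + 52827 = 52827 - I*√413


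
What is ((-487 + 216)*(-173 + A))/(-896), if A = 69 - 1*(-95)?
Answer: -2439/896 ≈ -2.7221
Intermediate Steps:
A = 164 (A = 69 + 95 = 164)
((-487 + 216)*(-173 + A))/(-896) = ((-487 + 216)*(-173 + 164))/(-896) = -271*(-9)*(-1/896) = 2439*(-1/896) = -2439/896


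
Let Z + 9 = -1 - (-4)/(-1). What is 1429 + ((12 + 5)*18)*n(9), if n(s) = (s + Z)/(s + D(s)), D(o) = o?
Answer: 1344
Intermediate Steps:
Z = -14 (Z = -9 + (-1 - (-4)/(-1)) = -9 + (-1 - (-4)*(-1)) = -9 + (-1 - 1*4) = -9 + (-1 - 4) = -9 - 5 = -14)
n(s) = (-14 + s)/(2*s) (n(s) = (s - 14)/(s + s) = (-14 + s)/((2*s)) = (-14 + s)*(1/(2*s)) = (-14 + s)/(2*s))
1429 + ((12 + 5)*18)*n(9) = 1429 + ((12 + 5)*18)*((1/2)*(-14 + 9)/9) = 1429 + (17*18)*((1/2)*(1/9)*(-5)) = 1429 + 306*(-5/18) = 1429 - 85 = 1344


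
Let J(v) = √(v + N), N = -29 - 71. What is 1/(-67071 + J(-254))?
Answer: -22357/1499506465 - I*√354/4498519395 ≈ -1.491e-5 - 4.1825e-9*I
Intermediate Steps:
N = -100
J(v) = √(-100 + v) (J(v) = √(v - 100) = √(-100 + v))
1/(-67071 + J(-254)) = 1/(-67071 + √(-100 - 254)) = 1/(-67071 + √(-354)) = 1/(-67071 + I*√354)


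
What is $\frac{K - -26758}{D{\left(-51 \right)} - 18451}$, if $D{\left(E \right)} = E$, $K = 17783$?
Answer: $- \frac{44541}{18502} \approx -2.4074$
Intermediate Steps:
$\frac{K - -26758}{D{\left(-51 \right)} - 18451} = \frac{17783 - -26758}{-51 - 18451} = \frac{17783 + 26758}{-18502} = 44541 \left(- \frac{1}{18502}\right) = - \frac{44541}{18502}$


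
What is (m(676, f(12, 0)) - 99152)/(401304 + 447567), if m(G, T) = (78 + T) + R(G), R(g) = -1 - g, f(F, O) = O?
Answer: -99751/848871 ≈ -0.11751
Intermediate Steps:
m(G, T) = 77 + T - G (m(G, T) = (78 + T) + (-1 - G) = 77 + T - G)
(m(676, f(12, 0)) - 99152)/(401304 + 447567) = ((77 + 0 - 1*676) - 99152)/(401304 + 447567) = ((77 + 0 - 676) - 99152)/848871 = (-599 - 99152)*(1/848871) = -99751*1/848871 = -99751/848871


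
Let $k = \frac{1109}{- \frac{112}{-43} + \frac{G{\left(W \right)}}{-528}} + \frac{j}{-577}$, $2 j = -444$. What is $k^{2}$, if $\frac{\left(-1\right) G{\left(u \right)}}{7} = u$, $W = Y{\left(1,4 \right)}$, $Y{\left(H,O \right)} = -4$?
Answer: $\frac{13215027250831435236}{69834284469481} \approx 1.8923 \cdot 10^{5}$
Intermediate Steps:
$j = -222$ ($j = \frac{1}{2} \left(-444\right) = -222$)
$W = -4$
$G{\left(u \right)} = - 7 u$
$k = \frac{3635247894}{8356691}$ ($k = \frac{1109}{- \frac{112}{-43} + \frac{\left(-7\right) \left(-4\right)}{-528}} - \frac{222}{-577} = \frac{1109}{\left(-112\right) \left(- \frac{1}{43}\right) + 28 \left(- \frac{1}{528}\right)} - - \frac{222}{577} = \frac{1109}{\frac{112}{43} - \frac{7}{132}} + \frac{222}{577} = \frac{1109}{\frac{14483}{5676}} + \frac{222}{577} = 1109 \cdot \frac{5676}{14483} + \frac{222}{577} = \frac{6294684}{14483} + \frac{222}{577} = \frac{3635247894}{8356691} \approx 435.01$)
$k^{2} = \left(\frac{3635247894}{8356691}\right)^{2} = \frac{13215027250831435236}{69834284469481}$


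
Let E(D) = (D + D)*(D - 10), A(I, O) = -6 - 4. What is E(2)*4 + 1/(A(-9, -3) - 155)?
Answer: -21121/165 ≈ -128.01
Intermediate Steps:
A(I, O) = -10
E(D) = 2*D*(-10 + D) (E(D) = (2*D)*(-10 + D) = 2*D*(-10 + D))
E(2)*4 + 1/(A(-9, -3) - 155) = (2*2*(-10 + 2))*4 + 1/(-10 - 155) = (2*2*(-8))*4 + 1/(-165) = -32*4 - 1/165 = -128 - 1/165 = -21121/165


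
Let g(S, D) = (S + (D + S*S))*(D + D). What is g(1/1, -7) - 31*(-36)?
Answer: 1186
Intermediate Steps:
g(S, D) = 2*D*(D + S + S²) (g(S, D) = (S + (D + S²))*(2*D) = (D + S + S²)*(2*D) = 2*D*(D + S + S²))
g(1/1, -7) - 31*(-36) = 2*(-7)*(-7 + 1/1 + (1/1)²) - 31*(-36) = 2*(-7)*(-7 + 1 + 1²) + 1116 = 2*(-7)*(-7 + 1 + 1) + 1116 = 2*(-7)*(-5) + 1116 = 70 + 1116 = 1186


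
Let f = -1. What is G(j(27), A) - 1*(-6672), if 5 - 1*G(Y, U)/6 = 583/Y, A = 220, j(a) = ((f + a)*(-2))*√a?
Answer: 6702 + 583*√3/78 ≈ 6714.9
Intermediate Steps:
j(a) = √a*(2 - 2*a) (j(a) = ((-1 + a)*(-2))*√a = (2 - 2*a)*√a = √a*(2 - 2*a))
G(Y, U) = 30 - 3498/Y
G(j(27), A) - 1*(-6672) = (30 - 3498*√3/(18*(1 - 1*27))) - 1*(-6672) = (30 - 3498*√3/(18*(1 - 27))) + 6672 = (30 - 3498*(-√3/468)) + 6672 = (30 - (-583)*√3/78) + 6672 = (30 + 583*√3/78) + 6672 = 6702 + 583*√3/78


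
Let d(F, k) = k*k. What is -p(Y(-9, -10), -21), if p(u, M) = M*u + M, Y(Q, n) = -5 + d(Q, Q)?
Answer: 1617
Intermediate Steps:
d(F, k) = k**2
Y(Q, n) = -5 + Q**2
p(u, M) = M + M*u
-p(Y(-9, -10), -21) = -(-21)*(1 + (-5 + (-9)**2)) = -(-21)*(1 + (-5 + 81)) = -(-21)*(1 + 76) = -(-21)*77 = -1*(-1617) = 1617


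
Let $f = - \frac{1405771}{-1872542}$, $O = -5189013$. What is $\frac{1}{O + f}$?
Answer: $- \frac{1872542}{9716643375275} \approx -1.9271 \cdot 10^{-7}$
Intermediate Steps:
$f = \frac{1405771}{1872542}$ ($f = \left(-1405771\right) \left(- \frac{1}{1872542}\right) = \frac{1405771}{1872542} \approx 0.75073$)
$\frac{1}{O + f} = \frac{1}{-5189013 + \frac{1405771}{1872542}} = \frac{1}{- \frac{9716643375275}{1872542}} = - \frac{1872542}{9716643375275}$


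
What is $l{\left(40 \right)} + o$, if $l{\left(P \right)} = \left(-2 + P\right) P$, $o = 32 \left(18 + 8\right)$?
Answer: $2352$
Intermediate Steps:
$o = 832$ ($o = 32 \cdot 26 = 832$)
$l{\left(P \right)} = P \left(-2 + P\right)$
$l{\left(40 \right)} + o = 40 \left(-2 + 40\right) + 832 = 40 \cdot 38 + 832 = 1520 + 832 = 2352$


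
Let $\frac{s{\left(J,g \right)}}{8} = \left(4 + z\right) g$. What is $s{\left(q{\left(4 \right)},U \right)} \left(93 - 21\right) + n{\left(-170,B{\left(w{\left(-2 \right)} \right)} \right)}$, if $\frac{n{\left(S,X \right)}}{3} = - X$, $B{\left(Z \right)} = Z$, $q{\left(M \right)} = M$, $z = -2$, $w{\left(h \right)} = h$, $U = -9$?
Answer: $-10362$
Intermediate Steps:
$s{\left(J,g \right)} = 16 g$ ($s{\left(J,g \right)} = 8 \left(4 - 2\right) g = 8 \cdot 2 g = 16 g$)
$n{\left(S,X \right)} = - 3 X$ ($n{\left(S,X \right)} = 3 \left(- X\right) = - 3 X$)
$s{\left(q{\left(4 \right)},U \right)} \left(93 - 21\right) + n{\left(-170,B{\left(w{\left(-2 \right)} \right)} \right)} = 16 \left(-9\right) \left(93 - 21\right) - -6 = \left(-144\right) 72 + 6 = -10368 + 6 = -10362$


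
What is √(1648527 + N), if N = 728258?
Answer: √2376785 ≈ 1541.7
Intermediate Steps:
√(1648527 + N) = √(1648527 + 728258) = √2376785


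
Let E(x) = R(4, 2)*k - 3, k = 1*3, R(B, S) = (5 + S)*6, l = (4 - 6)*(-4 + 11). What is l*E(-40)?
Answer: -1722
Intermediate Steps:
l = -14 (l = -2*7 = -14)
R(B, S) = 30 + 6*S
k = 3
E(x) = 123 (E(x) = (30 + 6*2)*3 - 3 = (30 + 12)*3 - 3 = 42*3 - 3 = 126 - 3 = 123)
l*E(-40) = -14*123 = -1722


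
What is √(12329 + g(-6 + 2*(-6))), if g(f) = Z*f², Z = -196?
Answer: 5*I*√2047 ≈ 226.22*I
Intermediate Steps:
g(f) = -196*f²
√(12329 + g(-6 + 2*(-6))) = √(12329 - 196*(-6 + 2*(-6))²) = √(12329 - 196*(-6 - 12)²) = √(12329 - 196*(-18)²) = √(12329 - 196*324) = √(12329 - 63504) = √(-51175) = 5*I*√2047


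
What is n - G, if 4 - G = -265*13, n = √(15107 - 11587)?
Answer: -3449 + 8*√55 ≈ -3389.7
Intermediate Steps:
n = 8*√55 (n = √3520 = 8*√55 ≈ 59.330)
G = 3449 (G = 4 - (-265)*13 = 4 - 1*(-3445) = 4 + 3445 = 3449)
n - G = 8*√55 - 1*3449 = 8*√55 - 3449 = -3449 + 8*√55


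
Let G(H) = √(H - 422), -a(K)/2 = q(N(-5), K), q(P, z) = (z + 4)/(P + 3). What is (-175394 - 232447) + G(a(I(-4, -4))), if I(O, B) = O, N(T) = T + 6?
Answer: -407841 + I*√422 ≈ -4.0784e+5 + 20.543*I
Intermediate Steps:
N(T) = 6 + T
q(P, z) = (4 + z)/(3 + P)
a(K) = -2 - K/2 (a(K) = -2*(4 + K)/(3 + (6 - 5)) = -2*(4 + K)/(3 + 1) = -2*(4 + K)/4 = -(4 + K)/2 = -2*(1 + K/4) = -2 - K/2)
G(H) = √(-422 + H)
(-175394 - 232447) + G(a(I(-4, -4))) = (-175394 - 232447) + √(-422 + (-2 - ½*(-4))) = -407841 + √(-422 + (-2 + 2)) = -407841 + √(-422 + 0) = -407841 + √(-422) = -407841 + I*√422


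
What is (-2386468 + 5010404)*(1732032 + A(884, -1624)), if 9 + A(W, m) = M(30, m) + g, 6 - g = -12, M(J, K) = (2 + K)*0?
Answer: 4544764733376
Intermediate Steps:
M(J, K) = 0
g = 18 (g = 6 - 1*(-12) = 6 + 12 = 18)
A(W, m) = 9 (A(W, m) = -9 + (0 + 18) = -9 + 18 = 9)
(-2386468 + 5010404)*(1732032 + A(884, -1624)) = (-2386468 + 5010404)*(1732032 + 9) = 2623936*1732041 = 4544764733376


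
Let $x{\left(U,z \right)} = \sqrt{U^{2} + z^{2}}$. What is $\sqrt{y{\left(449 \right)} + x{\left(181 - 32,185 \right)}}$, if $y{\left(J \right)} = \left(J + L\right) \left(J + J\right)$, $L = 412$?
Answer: $\sqrt{773178 + \sqrt{56426}} \approx 879.44$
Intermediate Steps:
$y{\left(J \right)} = 2 J \left(412 + J\right)$ ($y{\left(J \right)} = \left(J + 412\right) \left(J + J\right) = \left(412 + J\right) 2 J = 2 J \left(412 + J\right)$)
$\sqrt{y{\left(449 \right)} + x{\left(181 - 32,185 \right)}} = \sqrt{2 \cdot 449 \left(412 + 449\right) + \sqrt{\left(181 - 32\right)^{2} + 185^{2}}} = \sqrt{2 \cdot 449 \cdot 861 + \sqrt{149^{2} + 34225}} = \sqrt{773178 + \sqrt{22201 + 34225}} = \sqrt{773178 + \sqrt{56426}}$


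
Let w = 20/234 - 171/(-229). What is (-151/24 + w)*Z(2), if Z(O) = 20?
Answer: -5851025/53586 ≈ -109.19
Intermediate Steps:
w = 22297/26793 (w = 20*(1/234) - 171*(-1/229) = 10/117 + 171/229 = 22297/26793 ≈ 0.83220)
(-151/24 + w)*Z(2) = (-151/24 + 22297/26793)*20 = -1170205/214344*20 = -5851025/53586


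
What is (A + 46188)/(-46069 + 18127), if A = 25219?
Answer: -71407/27942 ≈ -2.5555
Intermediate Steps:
(A + 46188)/(-46069 + 18127) = (25219 + 46188)/(-46069 + 18127) = 71407/(-27942) = 71407*(-1/27942) = -71407/27942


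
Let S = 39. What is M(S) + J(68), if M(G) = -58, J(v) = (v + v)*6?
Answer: 758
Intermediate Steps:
J(v) = 12*v (J(v) = (2*v)*6 = 12*v)
M(S) + J(68) = -58 + 12*68 = -58 + 816 = 758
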